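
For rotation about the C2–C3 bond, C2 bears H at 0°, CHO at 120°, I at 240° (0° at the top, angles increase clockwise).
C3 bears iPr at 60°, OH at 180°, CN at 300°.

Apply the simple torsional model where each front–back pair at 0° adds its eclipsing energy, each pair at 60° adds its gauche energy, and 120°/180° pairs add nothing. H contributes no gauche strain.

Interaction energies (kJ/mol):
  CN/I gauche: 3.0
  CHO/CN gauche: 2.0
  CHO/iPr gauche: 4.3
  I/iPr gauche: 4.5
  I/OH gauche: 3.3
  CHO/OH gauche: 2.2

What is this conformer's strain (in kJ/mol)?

12.8 kJ/mol

This conformer (staggered): CHO(120°)/iPr(60°) gauche 4.3; CHO(120°)/OH(180°) gauche 2.2; I(240°)/OH(180°) gauche 3.3; I(240°)/CN(300°) gauche 3.0 → 12.8 kJ/mol.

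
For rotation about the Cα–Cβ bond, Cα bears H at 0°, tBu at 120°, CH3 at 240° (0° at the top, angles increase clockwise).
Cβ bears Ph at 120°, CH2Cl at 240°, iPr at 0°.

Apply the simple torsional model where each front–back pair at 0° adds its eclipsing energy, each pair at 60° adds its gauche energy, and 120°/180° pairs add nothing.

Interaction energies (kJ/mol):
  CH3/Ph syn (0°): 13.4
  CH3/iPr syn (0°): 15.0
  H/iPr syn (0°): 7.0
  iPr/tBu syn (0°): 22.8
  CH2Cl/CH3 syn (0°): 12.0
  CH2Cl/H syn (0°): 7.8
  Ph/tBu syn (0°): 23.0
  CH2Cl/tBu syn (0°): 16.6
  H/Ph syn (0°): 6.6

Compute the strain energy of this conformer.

42.0 kJ/mol

This conformer (eclipsed): H–iPr eclipsed, tBu–Ph eclipsed, CH3–CH2Cl eclipsed; 7.0 + 23.0 + 12.0 = 42.0 kJ/mol.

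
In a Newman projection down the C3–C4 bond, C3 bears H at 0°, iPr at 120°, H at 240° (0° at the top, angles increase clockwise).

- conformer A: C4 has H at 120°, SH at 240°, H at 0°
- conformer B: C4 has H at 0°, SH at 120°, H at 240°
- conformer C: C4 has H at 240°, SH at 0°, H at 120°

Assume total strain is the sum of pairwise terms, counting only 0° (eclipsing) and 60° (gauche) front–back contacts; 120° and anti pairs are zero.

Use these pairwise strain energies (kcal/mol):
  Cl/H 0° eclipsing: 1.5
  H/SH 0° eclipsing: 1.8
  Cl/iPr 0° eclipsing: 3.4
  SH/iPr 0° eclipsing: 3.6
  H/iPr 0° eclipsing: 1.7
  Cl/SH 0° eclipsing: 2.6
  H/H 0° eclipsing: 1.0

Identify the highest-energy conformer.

B

A (eclipsed): H(0°)/H(0°) eclipsed 1.0; iPr(120°)/H(120°) eclipsed 1.7; H(240°)/SH(240°) eclipsed 1.8 → 4.5 kcal/mol.
B (eclipsed): H(0°)/H(0°) eclipsed 1.0; iPr(120°)/SH(120°) eclipsed 3.6; H(240°)/H(240°) eclipsed 1.0 → 5.6 kcal/mol.
C (eclipsed): H(0°)/SH(0°) eclipsed 1.8; iPr(120°)/H(120°) eclipsed 1.7; H(240°)/H(240°) eclipsed 1.0 → 4.5 kcal/mol.
B has the highest total (5.6 kcal/mol).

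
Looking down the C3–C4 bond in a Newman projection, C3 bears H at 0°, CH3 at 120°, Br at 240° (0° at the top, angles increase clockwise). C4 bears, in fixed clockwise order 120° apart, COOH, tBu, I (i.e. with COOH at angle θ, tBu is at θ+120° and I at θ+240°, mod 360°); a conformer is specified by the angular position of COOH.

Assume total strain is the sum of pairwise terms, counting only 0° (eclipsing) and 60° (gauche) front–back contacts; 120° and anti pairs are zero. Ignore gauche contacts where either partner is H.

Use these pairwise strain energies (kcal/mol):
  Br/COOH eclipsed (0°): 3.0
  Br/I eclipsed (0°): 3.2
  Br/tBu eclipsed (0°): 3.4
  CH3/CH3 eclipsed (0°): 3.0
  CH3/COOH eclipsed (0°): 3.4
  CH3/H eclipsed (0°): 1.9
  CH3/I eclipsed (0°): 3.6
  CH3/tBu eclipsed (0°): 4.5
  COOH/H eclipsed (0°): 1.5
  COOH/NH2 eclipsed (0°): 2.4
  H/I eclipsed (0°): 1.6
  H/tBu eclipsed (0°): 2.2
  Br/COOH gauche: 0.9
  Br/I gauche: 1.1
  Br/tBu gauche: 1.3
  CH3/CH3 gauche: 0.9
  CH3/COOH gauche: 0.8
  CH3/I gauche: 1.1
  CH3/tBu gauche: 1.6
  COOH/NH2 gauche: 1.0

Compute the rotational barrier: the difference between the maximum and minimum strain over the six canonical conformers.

COOH at 0° is eclipsed. H at 0° is eclipsed with COOH at 0° (1.5); CH3 at 120° is eclipsed with tBu at 120° (4.5); Br at 240° is eclipsed with I at 240° (3.2). Total 9.2 kcal/mol.
COOH at 60° is staggered. CH3 at 120° is gauche with COOH at 60° (0.8); CH3 at 120° is gauche with tBu at 180° (1.6); Br at 240° is gauche with tBu at 180° (1.3); Br at 240° is gauche with I at 300° (1.1). Total 4.8 kcal/mol.
COOH at 120° is eclipsed. H at 0° is eclipsed with I at 0° (1.6); CH3 at 120° is eclipsed with COOH at 120° (3.4); Br at 240° is eclipsed with tBu at 240° (3.4). Total 8.4 kcal/mol.
COOH at 180° is staggered. CH3 at 120° is gauche with COOH at 180° (0.8); CH3 at 120° is gauche with I at 60° (1.1); Br at 240° is gauche with COOH at 180° (0.9); Br at 240° is gauche with tBu at 300° (1.3). Total 4.1 kcal/mol.
COOH at 240° is eclipsed. H at 0° is eclipsed with tBu at 0° (2.2); CH3 at 120° is eclipsed with I at 120° (3.6); Br at 240° is eclipsed with COOH at 240° (3.0). Total 8.8 kcal/mol.
COOH at 300° is staggered. CH3 at 120° is gauche with tBu at 60° (1.6); CH3 at 120° is gauche with I at 180° (1.1); Br at 240° is gauche with COOH at 300° (0.9); Br at 240° is gauche with I at 180° (1.1). Total 4.7 kcal/mol.
Max at 0° (9.2 kcal/mol), min at 180° (4.1 kcal/mol); barrier = 5.1 kcal/mol.

5.1 kcal/mol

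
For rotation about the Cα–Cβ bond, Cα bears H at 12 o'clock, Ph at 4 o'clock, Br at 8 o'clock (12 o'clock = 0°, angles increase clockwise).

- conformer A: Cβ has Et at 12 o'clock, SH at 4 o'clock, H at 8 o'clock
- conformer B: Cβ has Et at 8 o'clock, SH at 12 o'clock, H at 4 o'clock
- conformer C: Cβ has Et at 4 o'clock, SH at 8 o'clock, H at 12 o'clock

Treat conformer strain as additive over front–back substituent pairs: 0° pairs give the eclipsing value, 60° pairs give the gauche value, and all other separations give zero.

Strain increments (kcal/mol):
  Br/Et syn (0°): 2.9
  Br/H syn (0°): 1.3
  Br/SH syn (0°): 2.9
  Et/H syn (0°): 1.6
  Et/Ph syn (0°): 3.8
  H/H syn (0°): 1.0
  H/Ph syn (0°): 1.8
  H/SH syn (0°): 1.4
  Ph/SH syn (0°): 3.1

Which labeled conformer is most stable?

A is eclipsed. H at 0° is eclipsed with Et at 0° (1.6); Ph at 120° is eclipsed with SH at 120° (3.1); Br at 240° is eclipsed with H at 240° (1.3). Total 6.0 kcal/mol.
B is eclipsed. H at 0° is eclipsed with SH at 0° (1.4); Ph at 120° is eclipsed with H at 120° (1.8); Br at 240° is eclipsed with Et at 240° (2.9). Total 6.1 kcal/mol.
C is eclipsed. H at 0° is eclipsed with H at 0° (1.0); Ph at 120° is eclipsed with Et at 120° (3.8); Br at 240° is eclipsed with SH at 240° (2.9). Total 7.7 kcal/mol.
A has the lowest total (6.0 kcal/mol).

A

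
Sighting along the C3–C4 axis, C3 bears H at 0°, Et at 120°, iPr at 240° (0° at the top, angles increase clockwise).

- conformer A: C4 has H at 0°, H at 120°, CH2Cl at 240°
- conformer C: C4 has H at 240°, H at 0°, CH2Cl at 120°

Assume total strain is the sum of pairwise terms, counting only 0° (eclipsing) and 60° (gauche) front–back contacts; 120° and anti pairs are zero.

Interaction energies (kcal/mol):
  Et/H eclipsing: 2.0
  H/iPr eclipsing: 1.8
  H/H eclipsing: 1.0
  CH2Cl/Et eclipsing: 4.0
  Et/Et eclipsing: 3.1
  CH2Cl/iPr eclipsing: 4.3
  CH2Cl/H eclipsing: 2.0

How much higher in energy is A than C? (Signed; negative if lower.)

+0.5 kcal/mol

A (eclipsed): H–H eclipsed, Et–H eclipsed, iPr–CH2Cl eclipsed; 1.0 + 2.0 + 4.3 = 7.3 kcal/mol.
C (eclipsed): H–H eclipsed, Et–CH2Cl eclipsed, iPr–H eclipsed; 1.0 + 4.0 + 1.8 = 6.8 kcal/mol.
E(A) − E(C) = 7.3 − 6.8 = +0.5 kcal/mol.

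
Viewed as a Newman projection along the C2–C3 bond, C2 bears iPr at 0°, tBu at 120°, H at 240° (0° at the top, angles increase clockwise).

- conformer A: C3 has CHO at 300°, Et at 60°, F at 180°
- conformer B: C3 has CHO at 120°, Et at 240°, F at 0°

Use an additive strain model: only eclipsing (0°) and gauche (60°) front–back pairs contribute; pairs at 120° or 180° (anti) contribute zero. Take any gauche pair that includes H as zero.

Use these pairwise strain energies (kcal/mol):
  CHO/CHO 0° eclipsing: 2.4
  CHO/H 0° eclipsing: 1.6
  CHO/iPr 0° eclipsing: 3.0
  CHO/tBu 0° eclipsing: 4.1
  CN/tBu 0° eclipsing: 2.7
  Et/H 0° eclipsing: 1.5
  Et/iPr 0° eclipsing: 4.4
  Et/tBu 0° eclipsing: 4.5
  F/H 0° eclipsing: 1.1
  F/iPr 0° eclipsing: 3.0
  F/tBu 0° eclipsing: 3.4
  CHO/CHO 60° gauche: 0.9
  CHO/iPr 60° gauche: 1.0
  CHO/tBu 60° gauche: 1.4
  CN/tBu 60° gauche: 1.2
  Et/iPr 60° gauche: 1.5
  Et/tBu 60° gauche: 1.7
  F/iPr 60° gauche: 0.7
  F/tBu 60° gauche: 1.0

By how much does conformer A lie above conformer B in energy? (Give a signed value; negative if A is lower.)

-3.4 kcal/mol

A (staggered): iPr(0°)/CHO(300°) gauche 1.0; iPr(0°)/Et(60°) gauche 1.5; tBu(120°)/Et(60°) gauche 1.7; tBu(120°)/F(180°) gauche 1.0 → 5.2 kcal/mol.
B (eclipsed): iPr(0°)/F(0°) eclipsed 3.0; tBu(120°)/CHO(120°) eclipsed 4.1; H(240°)/Et(240°) eclipsed 1.5 → 8.6 kcal/mol.
E(A) − E(B) = 5.2 − 8.6 = -3.4 kcal/mol.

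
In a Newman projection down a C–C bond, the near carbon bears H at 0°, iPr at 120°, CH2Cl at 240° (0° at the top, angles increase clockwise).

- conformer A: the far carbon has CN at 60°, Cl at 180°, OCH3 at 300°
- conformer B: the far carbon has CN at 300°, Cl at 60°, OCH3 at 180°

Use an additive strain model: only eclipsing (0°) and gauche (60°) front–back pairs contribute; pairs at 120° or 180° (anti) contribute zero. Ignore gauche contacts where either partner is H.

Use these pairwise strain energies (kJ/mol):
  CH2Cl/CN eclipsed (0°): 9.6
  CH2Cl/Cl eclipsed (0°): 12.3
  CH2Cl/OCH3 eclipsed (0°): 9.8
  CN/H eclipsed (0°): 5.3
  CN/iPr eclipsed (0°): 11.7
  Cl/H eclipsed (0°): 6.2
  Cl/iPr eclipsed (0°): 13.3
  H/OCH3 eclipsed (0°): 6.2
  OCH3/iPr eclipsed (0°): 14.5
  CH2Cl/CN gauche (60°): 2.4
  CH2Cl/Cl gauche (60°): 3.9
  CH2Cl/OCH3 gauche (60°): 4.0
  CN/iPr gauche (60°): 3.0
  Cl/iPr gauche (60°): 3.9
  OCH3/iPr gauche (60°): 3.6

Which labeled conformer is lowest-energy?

B

A is staggered. iPr at 120° is gauche with CN at 60° (3.0); iPr at 120° is gauche with Cl at 180° (3.9); CH2Cl at 240° is gauche with Cl at 180° (3.9); CH2Cl at 240° is gauche with OCH3 at 300° (4.0). Total 14.8 kJ/mol.
B is staggered. iPr at 120° is gauche with Cl at 60° (3.9); iPr at 120° is gauche with OCH3 at 180° (3.6); CH2Cl at 240° is gauche with CN at 300° (2.4); CH2Cl at 240° is gauche with OCH3 at 180° (4.0). Total 13.9 kJ/mol.
B has the lowest total (13.9 kJ/mol).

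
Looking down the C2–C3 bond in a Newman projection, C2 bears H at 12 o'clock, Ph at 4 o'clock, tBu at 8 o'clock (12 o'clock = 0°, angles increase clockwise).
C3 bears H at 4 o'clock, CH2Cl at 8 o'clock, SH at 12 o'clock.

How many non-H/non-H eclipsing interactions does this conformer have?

Non-H eclipsing pairs: tBu(240°)/CH2Cl(240°) — 1 interaction.

1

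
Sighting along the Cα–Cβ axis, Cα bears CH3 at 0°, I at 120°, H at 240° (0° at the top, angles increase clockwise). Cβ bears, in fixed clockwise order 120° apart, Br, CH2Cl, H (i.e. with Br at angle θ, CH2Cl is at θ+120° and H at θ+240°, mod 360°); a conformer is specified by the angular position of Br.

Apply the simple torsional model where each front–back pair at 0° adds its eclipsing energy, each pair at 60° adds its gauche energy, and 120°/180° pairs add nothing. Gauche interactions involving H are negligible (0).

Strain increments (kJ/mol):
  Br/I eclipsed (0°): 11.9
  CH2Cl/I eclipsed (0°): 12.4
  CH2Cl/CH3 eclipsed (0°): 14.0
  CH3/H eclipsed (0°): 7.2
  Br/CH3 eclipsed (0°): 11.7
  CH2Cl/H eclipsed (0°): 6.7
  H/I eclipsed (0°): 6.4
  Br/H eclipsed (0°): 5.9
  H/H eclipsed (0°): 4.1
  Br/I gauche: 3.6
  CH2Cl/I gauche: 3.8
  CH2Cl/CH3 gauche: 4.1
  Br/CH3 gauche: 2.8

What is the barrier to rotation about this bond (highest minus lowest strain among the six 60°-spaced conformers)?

20.5 kJ/mol

Br at 0° (eclipsed): CH3–Br eclipsed, I–CH2Cl eclipsed, H–H eclipsed; 11.7 + 12.4 + 4.1 = 28.2 kJ/mol.
Br at 60° (staggered): CH3–Br gauche, I–Br gauche, I–CH2Cl gauche; 2.8 + 3.6 + 3.8 = 10.2 kJ/mol.
Br at 120° (eclipsed): CH3–H eclipsed, I–Br eclipsed, H–CH2Cl eclipsed; 7.2 + 11.9 + 6.7 = 25.8 kJ/mol.
Br at 180° (staggered): CH3–CH2Cl gauche, I–Br gauche; 4.1 + 3.6 = 7.7 kJ/mol.
Br at 240° (eclipsed): CH3–CH2Cl eclipsed, I–H eclipsed, H–Br eclipsed; 14.0 + 6.4 + 5.9 = 26.3 kJ/mol.
Br at 300° (staggered): CH3–Br gauche, CH3–CH2Cl gauche, I–CH2Cl gauche; 2.8 + 4.1 + 3.8 = 10.7 kJ/mol.
Max at 0° (28.2 kJ/mol), min at 180° (7.7 kJ/mol); barrier = 20.5 kJ/mol.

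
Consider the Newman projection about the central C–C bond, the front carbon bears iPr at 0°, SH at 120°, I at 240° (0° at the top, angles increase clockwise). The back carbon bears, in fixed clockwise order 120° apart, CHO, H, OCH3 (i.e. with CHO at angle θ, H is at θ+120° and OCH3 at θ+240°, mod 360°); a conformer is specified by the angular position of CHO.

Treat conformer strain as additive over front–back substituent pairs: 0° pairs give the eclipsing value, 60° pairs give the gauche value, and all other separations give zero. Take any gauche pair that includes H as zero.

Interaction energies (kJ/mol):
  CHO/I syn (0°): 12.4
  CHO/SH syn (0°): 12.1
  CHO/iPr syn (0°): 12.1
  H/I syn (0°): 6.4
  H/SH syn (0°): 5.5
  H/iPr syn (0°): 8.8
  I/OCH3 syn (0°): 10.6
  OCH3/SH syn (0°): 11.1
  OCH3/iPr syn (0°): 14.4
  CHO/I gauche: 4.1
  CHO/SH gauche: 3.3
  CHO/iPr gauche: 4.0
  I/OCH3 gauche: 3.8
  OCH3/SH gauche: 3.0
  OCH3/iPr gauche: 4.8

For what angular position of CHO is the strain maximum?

CHO at 0° (eclipsed): iPr(0°)/CHO(0°) eclipsed 12.1; SH(120°)/H(120°) eclipsed 5.5; I(240°)/OCH3(240°) eclipsed 10.6 → 28.2 kJ/mol.
CHO at 60° (staggered): iPr(0°)/CHO(60°) gauche 4.0; iPr(0°)/OCH3(300°) gauche 4.8; SH(120°)/CHO(60°) gauche 3.3; I(240°)/OCH3(300°) gauche 3.8 → 15.9 kJ/mol.
CHO at 120° (eclipsed): iPr(0°)/OCH3(0°) eclipsed 14.4; SH(120°)/CHO(120°) eclipsed 12.1; I(240°)/H(240°) eclipsed 6.4 → 32.9 kJ/mol.
CHO at 180° (staggered): iPr(0°)/OCH3(60°) gauche 4.8; SH(120°)/CHO(180°) gauche 3.3; SH(120°)/OCH3(60°) gauche 3.0; I(240°)/CHO(180°) gauche 4.1 → 15.2 kJ/mol.
CHO at 240° (eclipsed): iPr(0°)/H(0°) eclipsed 8.8; SH(120°)/OCH3(120°) eclipsed 11.1; I(240°)/CHO(240°) eclipsed 12.4 → 32.3 kJ/mol.
CHO at 300° (staggered): iPr(0°)/CHO(300°) gauche 4.0; SH(120°)/OCH3(180°) gauche 3.0; I(240°)/CHO(300°) gauche 4.1; I(240°)/OCH3(180°) gauche 3.8 → 14.9 kJ/mol.
The maximum (32.9 kJ/mol) occurs with CHO at 120°.

120°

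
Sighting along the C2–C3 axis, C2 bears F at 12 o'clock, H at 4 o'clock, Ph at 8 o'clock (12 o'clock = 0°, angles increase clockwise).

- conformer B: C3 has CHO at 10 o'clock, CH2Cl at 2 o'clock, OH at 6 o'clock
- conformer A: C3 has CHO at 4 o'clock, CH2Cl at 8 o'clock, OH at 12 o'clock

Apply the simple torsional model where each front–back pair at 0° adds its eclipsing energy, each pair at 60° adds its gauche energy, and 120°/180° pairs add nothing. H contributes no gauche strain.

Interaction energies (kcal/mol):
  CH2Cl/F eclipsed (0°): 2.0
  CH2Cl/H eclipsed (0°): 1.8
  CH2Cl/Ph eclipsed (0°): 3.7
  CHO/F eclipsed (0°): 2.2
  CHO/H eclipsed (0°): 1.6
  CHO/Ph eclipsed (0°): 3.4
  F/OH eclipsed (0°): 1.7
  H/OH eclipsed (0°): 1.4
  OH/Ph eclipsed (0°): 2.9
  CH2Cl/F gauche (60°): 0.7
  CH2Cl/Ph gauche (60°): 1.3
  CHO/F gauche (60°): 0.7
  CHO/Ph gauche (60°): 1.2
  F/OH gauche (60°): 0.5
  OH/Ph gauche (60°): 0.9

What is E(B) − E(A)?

-3.5 kcal/mol

B is staggered. F at 0° is gauche with CHO at 300° (0.7); F at 0° is gauche with CH2Cl at 60° (0.7); Ph at 240° is gauche with CHO at 300° (1.2); Ph at 240° is gauche with OH at 180° (0.9). Total 3.5 kcal/mol.
A is eclipsed. F at 0° is eclipsed with OH at 0° (1.7); H at 120° is eclipsed with CHO at 120° (1.6); Ph at 240° is eclipsed with CH2Cl at 240° (3.7). Total 7.0 kcal/mol.
E(B) − E(A) = 3.5 − 7.0 = -3.5 kcal/mol.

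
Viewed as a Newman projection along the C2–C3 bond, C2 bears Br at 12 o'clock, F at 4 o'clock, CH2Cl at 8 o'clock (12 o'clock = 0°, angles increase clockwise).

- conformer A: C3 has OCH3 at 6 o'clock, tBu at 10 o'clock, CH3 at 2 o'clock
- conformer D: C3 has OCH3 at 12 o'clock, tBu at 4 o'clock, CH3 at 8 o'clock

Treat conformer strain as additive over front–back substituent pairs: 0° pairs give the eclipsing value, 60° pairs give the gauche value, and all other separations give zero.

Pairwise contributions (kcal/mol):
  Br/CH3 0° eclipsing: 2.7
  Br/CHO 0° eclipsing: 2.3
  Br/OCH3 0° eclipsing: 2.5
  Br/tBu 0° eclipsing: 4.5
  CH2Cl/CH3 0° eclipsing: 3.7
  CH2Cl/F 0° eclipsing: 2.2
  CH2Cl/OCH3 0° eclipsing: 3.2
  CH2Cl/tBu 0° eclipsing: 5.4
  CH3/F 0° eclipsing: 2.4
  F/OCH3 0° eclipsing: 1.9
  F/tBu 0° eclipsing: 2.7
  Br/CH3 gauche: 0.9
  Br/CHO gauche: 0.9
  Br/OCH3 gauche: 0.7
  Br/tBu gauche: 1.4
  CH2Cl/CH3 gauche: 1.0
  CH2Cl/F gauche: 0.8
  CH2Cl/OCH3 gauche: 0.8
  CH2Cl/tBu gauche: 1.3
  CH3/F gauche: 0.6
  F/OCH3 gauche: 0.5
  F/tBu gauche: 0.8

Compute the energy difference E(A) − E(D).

-3.4 kcal/mol

A (staggered): Br(0°)/tBu(300°) gauche 1.4; Br(0°)/CH3(60°) gauche 0.9; F(120°)/OCH3(180°) gauche 0.5; F(120°)/CH3(60°) gauche 0.6; CH2Cl(240°)/OCH3(180°) gauche 0.8; CH2Cl(240°)/tBu(300°) gauche 1.3 → 5.5 kcal/mol.
D (eclipsed): Br(0°)/OCH3(0°) eclipsed 2.5; F(120°)/tBu(120°) eclipsed 2.7; CH2Cl(240°)/CH3(240°) eclipsed 3.7 → 8.9 kcal/mol.
E(A) − E(D) = 5.5 − 8.9 = -3.4 kcal/mol.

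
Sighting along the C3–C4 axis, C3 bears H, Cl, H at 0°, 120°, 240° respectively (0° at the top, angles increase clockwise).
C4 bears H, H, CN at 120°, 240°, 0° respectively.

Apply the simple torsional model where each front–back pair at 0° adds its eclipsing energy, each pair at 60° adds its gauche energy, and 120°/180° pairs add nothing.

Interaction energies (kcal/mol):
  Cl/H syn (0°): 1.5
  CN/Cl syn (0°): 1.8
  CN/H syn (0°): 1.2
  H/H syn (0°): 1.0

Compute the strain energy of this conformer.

3.7 kcal/mol

This conformer is eclipsed. H at 0° is eclipsed with CN at 0° (1.2); Cl at 120° is eclipsed with H at 120° (1.5); H at 240° is eclipsed with H at 240° (1.0). Total 3.7 kcal/mol.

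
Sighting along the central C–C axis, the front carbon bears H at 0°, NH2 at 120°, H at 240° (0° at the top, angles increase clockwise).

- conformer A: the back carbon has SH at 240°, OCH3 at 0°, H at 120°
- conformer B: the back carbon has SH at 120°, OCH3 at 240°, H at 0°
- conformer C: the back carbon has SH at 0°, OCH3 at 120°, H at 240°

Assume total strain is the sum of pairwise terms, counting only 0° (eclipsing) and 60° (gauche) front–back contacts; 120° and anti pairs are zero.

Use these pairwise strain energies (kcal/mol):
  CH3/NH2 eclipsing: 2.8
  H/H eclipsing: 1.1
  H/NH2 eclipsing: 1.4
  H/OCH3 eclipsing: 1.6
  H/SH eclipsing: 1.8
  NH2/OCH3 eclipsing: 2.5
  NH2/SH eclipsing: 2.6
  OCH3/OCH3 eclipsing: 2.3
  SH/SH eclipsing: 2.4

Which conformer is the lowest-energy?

A is eclipsed. H at 0° is eclipsed with OCH3 at 0° (1.6); NH2 at 120° is eclipsed with H at 120° (1.4); H at 240° is eclipsed with SH at 240° (1.8). Total 4.8 kcal/mol.
B is eclipsed. H at 0° is eclipsed with H at 0° (1.1); NH2 at 120° is eclipsed with SH at 120° (2.6); H at 240° is eclipsed with OCH3 at 240° (1.6). Total 5.3 kcal/mol.
C is eclipsed. H at 0° is eclipsed with SH at 0° (1.8); NH2 at 120° is eclipsed with OCH3 at 120° (2.5); H at 240° is eclipsed with H at 240° (1.1). Total 5.4 kcal/mol.
A has the lowest total (4.8 kcal/mol).

A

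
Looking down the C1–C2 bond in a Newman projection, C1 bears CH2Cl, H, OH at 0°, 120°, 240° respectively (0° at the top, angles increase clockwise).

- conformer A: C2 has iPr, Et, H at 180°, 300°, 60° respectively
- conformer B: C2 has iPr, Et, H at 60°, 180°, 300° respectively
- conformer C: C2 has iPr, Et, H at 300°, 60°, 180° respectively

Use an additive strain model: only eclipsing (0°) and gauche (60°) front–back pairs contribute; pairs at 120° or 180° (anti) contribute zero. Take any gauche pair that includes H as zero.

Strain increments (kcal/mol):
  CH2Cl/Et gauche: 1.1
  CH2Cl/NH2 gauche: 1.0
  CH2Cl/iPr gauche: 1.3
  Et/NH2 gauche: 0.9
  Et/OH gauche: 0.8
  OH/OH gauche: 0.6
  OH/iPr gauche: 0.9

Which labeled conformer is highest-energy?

C

A is staggered. CH2Cl at 0° is gauche with Et at 300° (1.1); OH at 240° is gauche with iPr at 180° (0.9); OH at 240° is gauche with Et at 300° (0.8). Total 2.8 kcal/mol.
B is staggered. CH2Cl at 0° is gauche with iPr at 60° (1.3); OH at 240° is gauche with Et at 180° (0.8). Total 2.1 kcal/mol.
C is staggered. CH2Cl at 0° is gauche with iPr at 300° (1.3); CH2Cl at 0° is gauche with Et at 60° (1.1); OH at 240° is gauche with iPr at 300° (0.9). Total 3.3 kcal/mol.
C has the highest total (3.3 kcal/mol).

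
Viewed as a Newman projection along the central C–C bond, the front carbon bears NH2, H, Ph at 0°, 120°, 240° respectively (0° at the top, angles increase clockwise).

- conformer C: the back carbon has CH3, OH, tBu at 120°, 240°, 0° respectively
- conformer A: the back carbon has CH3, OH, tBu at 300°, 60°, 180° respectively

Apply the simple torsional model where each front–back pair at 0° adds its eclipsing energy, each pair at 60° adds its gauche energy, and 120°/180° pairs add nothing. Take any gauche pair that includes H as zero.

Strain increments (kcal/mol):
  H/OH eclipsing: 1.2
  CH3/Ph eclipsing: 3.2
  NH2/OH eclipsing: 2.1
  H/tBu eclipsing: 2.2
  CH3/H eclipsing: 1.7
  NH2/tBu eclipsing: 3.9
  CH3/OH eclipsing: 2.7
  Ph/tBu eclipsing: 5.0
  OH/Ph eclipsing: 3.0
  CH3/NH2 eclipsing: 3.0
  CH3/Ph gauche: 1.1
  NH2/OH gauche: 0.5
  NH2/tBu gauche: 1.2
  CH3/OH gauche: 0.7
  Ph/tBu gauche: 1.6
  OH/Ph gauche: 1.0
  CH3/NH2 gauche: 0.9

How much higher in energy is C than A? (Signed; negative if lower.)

C (eclipsed): NH2(0°)/tBu(0°) eclipsed 3.9; H(120°)/CH3(120°) eclipsed 1.7; Ph(240°)/OH(240°) eclipsed 3.0 → 8.6 kcal/mol.
A (staggered): NH2(0°)/CH3(300°) gauche 0.9; NH2(0°)/OH(60°) gauche 0.5; Ph(240°)/CH3(300°) gauche 1.1; Ph(240°)/tBu(180°) gauche 1.6 → 4.1 kcal/mol.
E(C) − E(A) = 8.6 − 4.1 = +4.5 kcal/mol.

+4.5 kcal/mol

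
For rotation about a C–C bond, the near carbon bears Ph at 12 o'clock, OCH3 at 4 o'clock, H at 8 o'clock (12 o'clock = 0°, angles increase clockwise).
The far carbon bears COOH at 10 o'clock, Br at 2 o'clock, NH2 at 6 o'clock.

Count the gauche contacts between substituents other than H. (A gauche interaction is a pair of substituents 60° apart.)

4

Non-H gauche pairs: Ph(0°)/COOH(300°); Ph(0°)/Br(60°); OCH3(120°)/Br(60°); OCH3(120°)/NH2(180°) — 4 interactions.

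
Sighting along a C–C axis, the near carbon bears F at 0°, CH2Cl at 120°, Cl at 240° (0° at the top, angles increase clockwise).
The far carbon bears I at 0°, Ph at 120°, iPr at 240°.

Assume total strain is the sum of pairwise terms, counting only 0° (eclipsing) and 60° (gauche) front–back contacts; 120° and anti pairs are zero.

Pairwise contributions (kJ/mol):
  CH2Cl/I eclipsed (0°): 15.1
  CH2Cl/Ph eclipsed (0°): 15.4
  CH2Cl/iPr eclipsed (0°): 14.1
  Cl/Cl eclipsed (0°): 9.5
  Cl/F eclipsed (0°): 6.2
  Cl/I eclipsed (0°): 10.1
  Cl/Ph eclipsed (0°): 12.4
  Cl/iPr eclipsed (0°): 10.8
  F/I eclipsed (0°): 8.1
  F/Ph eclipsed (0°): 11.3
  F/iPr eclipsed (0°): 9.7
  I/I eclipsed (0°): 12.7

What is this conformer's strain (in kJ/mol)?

This conformer is eclipsed. F at 0° is eclipsed with I at 0° (8.1); CH2Cl at 120° is eclipsed with Ph at 120° (15.4); Cl at 240° is eclipsed with iPr at 240° (10.8). Total 34.3 kJ/mol.

34.3 kJ/mol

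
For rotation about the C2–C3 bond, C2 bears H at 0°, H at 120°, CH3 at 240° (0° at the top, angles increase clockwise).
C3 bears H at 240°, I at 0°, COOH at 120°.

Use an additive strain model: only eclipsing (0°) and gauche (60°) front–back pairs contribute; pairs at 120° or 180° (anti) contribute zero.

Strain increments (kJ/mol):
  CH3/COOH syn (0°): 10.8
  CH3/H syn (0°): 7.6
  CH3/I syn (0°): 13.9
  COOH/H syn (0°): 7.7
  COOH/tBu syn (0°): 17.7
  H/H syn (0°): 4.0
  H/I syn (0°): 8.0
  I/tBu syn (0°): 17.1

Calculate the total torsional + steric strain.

23.3 kJ/mol

This conformer (eclipsed): H–I eclipsed, H–COOH eclipsed, CH3–H eclipsed; 8.0 + 7.7 + 7.6 = 23.3 kJ/mol.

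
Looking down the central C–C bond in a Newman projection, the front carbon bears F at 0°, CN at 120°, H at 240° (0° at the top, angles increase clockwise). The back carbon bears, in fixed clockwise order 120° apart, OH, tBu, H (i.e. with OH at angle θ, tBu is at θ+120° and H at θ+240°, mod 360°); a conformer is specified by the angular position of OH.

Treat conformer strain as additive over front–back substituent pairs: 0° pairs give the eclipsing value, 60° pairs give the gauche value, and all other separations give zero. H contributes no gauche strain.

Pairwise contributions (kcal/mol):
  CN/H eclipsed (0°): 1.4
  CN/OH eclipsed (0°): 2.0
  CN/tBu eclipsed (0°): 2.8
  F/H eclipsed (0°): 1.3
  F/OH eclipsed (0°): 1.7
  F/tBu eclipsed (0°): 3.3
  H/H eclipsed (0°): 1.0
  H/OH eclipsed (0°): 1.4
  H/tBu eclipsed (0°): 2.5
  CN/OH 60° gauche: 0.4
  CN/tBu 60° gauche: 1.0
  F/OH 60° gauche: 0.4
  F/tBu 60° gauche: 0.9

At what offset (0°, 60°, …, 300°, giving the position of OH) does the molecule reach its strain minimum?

180°

OH at 0° is eclipsed. F at 0° is eclipsed with OH at 0° (1.7); CN at 120° is eclipsed with tBu at 120° (2.8); H at 240° is eclipsed with H at 240° (1.0). Total 5.5 kcal/mol.
OH at 60° is staggered. F at 0° is gauche with OH at 60° (0.4); CN at 120° is gauche with OH at 60° (0.4); CN at 120° is gauche with tBu at 180° (1.0). Total 1.8 kcal/mol.
OH at 120° is eclipsed. F at 0° is eclipsed with H at 0° (1.3); CN at 120° is eclipsed with OH at 120° (2.0); H at 240° is eclipsed with tBu at 240° (2.5). Total 5.8 kcal/mol.
OH at 180° is staggered. F at 0° is gauche with tBu at 300° (0.9); CN at 120° is gauche with OH at 180° (0.4). Total 1.3 kcal/mol.
OH at 240° is eclipsed. F at 0° is eclipsed with tBu at 0° (3.3); CN at 120° is eclipsed with H at 120° (1.4); H at 240° is eclipsed with OH at 240° (1.4). Total 6.1 kcal/mol.
OH at 300° is staggered. F at 0° is gauche with OH at 300° (0.4); F at 0° is gauche with tBu at 60° (0.9); CN at 120° is gauche with tBu at 60° (1.0). Total 2.3 kcal/mol.
The minimum (1.3 kcal/mol) occurs with OH at 180°.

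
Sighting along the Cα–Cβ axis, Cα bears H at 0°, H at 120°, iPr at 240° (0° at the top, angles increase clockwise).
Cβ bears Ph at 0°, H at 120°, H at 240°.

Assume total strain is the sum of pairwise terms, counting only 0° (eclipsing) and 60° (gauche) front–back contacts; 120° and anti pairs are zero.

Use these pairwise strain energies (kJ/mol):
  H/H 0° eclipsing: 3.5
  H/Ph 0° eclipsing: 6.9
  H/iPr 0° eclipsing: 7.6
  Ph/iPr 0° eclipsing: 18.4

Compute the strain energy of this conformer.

This conformer is eclipsed. H at 0° is eclipsed with Ph at 0° (6.9); H at 120° is eclipsed with H at 120° (3.5); iPr at 240° is eclipsed with H at 240° (7.6). Total 18.0 kJ/mol.

18.0 kJ/mol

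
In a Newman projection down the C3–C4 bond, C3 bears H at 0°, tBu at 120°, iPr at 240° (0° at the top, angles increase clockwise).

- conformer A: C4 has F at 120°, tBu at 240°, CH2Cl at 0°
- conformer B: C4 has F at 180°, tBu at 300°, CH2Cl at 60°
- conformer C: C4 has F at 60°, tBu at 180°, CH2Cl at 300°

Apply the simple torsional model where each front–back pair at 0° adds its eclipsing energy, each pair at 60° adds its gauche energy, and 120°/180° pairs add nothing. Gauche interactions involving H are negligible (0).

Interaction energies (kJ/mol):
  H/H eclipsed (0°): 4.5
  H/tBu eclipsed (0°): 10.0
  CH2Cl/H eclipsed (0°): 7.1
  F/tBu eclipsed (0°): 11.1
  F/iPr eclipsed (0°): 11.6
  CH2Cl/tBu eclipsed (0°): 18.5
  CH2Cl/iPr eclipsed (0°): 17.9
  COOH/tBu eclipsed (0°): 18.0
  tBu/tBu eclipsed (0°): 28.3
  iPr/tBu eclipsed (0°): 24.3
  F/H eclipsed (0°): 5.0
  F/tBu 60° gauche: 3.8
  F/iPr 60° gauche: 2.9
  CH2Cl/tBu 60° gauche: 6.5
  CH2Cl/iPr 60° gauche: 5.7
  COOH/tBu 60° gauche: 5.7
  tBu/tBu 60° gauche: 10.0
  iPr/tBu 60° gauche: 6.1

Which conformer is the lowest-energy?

A (eclipsed): H–CH2Cl eclipsed, tBu–F eclipsed, iPr–tBu eclipsed; 7.1 + 11.1 + 24.3 = 42.5 kJ/mol.
B (staggered): tBu–F gauche, tBu–CH2Cl gauche, iPr–F gauche, iPr–tBu gauche; 3.8 + 6.5 + 2.9 + 6.1 = 19.3 kJ/mol.
C (staggered): tBu–F gauche, tBu–tBu gauche, iPr–tBu gauche, iPr–CH2Cl gauche; 3.8 + 10.0 + 6.1 + 5.7 = 25.6 kJ/mol.
B has the lowest total (19.3 kJ/mol).

B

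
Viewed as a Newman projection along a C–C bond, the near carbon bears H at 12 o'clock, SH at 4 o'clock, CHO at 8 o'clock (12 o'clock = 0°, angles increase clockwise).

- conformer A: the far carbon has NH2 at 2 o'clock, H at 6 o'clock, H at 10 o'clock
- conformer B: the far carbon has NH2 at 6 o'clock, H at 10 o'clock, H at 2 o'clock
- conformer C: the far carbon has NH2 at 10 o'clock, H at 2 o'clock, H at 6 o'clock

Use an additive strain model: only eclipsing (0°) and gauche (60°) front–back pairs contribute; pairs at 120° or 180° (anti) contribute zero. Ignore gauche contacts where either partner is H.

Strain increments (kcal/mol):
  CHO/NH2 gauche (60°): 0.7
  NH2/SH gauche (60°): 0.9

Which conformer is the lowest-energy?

C

A is staggered. SH at 120° is gauche with NH2 at 60° (0.9). Total 0.9 kcal/mol.
B is staggered. SH at 120° is gauche with NH2 at 180° (0.9); CHO at 240° is gauche with NH2 at 180° (0.7). Total 1.6 kcal/mol.
C is staggered. CHO at 240° is gauche with NH2 at 300° (0.7). Total 0.7 kcal/mol.
C has the lowest total (0.7 kcal/mol).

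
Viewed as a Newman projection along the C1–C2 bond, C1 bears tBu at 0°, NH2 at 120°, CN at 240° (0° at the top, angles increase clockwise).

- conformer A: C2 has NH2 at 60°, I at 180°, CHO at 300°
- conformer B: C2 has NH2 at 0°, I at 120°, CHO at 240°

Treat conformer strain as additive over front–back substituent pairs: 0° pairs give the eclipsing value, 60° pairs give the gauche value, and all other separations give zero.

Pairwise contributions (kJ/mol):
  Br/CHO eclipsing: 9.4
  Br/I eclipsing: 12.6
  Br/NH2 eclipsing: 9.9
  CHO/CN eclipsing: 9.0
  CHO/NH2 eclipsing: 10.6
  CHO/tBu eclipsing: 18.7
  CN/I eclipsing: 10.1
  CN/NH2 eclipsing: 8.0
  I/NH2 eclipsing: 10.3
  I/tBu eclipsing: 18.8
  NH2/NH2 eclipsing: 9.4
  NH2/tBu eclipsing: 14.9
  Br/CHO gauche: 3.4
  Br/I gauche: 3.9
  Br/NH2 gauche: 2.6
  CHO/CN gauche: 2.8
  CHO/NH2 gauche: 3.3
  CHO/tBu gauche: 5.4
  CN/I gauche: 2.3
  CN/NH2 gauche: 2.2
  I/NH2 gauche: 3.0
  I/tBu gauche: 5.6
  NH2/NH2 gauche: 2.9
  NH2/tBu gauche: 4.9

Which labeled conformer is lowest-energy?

A is staggered. tBu at 0° is gauche with NH2 at 60° (4.9); tBu at 0° is gauche with CHO at 300° (5.4); NH2 at 120° is gauche with NH2 at 60° (2.9); NH2 at 120° is gauche with I at 180° (3.0); CN at 240° is gauche with I at 180° (2.3); CN at 240° is gauche with CHO at 300° (2.8). Total 21.3 kJ/mol.
B is eclipsed. tBu at 0° is eclipsed with NH2 at 0° (14.9); NH2 at 120° is eclipsed with I at 120° (10.3); CN at 240° is eclipsed with CHO at 240° (9.0). Total 34.2 kJ/mol.
A has the lowest total (21.3 kJ/mol).

A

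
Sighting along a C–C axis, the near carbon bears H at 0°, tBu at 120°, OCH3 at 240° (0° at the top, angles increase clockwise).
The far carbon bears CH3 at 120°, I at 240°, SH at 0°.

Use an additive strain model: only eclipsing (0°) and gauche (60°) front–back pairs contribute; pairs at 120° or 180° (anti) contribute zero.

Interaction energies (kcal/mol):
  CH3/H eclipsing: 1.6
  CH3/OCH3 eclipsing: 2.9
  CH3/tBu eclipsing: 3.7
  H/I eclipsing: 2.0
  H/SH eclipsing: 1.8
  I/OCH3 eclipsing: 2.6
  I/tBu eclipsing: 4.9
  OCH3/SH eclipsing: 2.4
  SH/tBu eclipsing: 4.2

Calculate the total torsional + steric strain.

8.1 kcal/mol

This conformer (eclipsed): H(0°)/SH(0°) eclipsed 1.8; tBu(120°)/CH3(120°) eclipsed 3.7; OCH3(240°)/I(240°) eclipsed 2.6 → 8.1 kcal/mol.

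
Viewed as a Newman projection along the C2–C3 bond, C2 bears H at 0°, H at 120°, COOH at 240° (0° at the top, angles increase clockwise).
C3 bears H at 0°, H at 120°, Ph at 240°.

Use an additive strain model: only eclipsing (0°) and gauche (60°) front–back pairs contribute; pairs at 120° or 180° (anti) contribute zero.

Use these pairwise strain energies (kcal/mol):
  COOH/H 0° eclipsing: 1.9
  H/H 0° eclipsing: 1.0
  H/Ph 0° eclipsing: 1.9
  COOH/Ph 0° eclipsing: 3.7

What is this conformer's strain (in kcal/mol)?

5.7 kcal/mol

This conformer (eclipsed): H–H eclipsed, H–H eclipsed, COOH–Ph eclipsed; 1.0 + 1.0 + 3.7 = 5.7 kcal/mol.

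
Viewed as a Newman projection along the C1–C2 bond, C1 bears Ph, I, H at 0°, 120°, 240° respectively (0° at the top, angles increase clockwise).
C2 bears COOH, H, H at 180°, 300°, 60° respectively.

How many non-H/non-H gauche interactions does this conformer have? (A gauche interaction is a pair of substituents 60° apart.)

Non-H gauche pairs: I(120°)/COOH(180°) — 1 interaction.

1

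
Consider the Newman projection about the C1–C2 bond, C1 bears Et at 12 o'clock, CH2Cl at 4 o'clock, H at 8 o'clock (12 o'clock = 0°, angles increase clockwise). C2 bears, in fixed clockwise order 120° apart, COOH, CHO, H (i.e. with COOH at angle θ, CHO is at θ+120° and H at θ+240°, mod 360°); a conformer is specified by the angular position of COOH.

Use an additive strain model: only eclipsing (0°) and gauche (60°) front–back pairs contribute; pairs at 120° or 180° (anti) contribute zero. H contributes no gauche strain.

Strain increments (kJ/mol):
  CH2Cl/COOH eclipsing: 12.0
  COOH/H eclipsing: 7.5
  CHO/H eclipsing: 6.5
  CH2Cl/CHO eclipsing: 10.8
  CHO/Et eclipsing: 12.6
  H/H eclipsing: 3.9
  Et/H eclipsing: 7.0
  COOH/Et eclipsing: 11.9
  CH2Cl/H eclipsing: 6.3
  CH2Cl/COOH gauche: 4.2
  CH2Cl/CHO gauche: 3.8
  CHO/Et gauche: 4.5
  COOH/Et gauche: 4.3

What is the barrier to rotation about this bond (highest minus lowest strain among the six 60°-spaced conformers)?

17.9 kJ/mol

COOH at 0° (eclipsed): Et(0°)/COOH(0°) eclipsed 11.9; CH2Cl(120°)/CHO(120°) eclipsed 10.8; H(240°)/H(240°) eclipsed 3.9 → 26.6 kJ/mol.
COOH at 60° (staggered): Et(0°)/COOH(60°) gauche 4.3; CH2Cl(120°)/COOH(60°) gauche 4.2; CH2Cl(120°)/CHO(180°) gauche 3.8 → 12.3 kJ/mol.
COOH at 120° (eclipsed): Et(0°)/H(0°) eclipsed 7.0; CH2Cl(120°)/COOH(120°) eclipsed 12.0; H(240°)/CHO(240°) eclipsed 6.5 → 25.5 kJ/mol.
COOH at 180° (staggered): Et(0°)/CHO(300°) gauche 4.5; CH2Cl(120°)/COOH(180°) gauche 4.2 → 8.7 kJ/mol.
COOH at 240° (eclipsed): Et(0°)/CHO(0°) eclipsed 12.6; CH2Cl(120°)/H(120°) eclipsed 6.3; H(240°)/COOH(240°) eclipsed 7.5 → 26.4 kJ/mol.
COOH at 300° (staggered): Et(0°)/COOH(300°) gauche 4.3; Et(0°)/CHO(60°) gauche 4.5; CH2Cl(120°)/CHO(60°) gauche 3.8 → 12.6 kJ/mol.
Max at 0° (26.6 kJ/mol), min at 180° (8.7 kJ/mol); barrier = 17.9 kJ/mol.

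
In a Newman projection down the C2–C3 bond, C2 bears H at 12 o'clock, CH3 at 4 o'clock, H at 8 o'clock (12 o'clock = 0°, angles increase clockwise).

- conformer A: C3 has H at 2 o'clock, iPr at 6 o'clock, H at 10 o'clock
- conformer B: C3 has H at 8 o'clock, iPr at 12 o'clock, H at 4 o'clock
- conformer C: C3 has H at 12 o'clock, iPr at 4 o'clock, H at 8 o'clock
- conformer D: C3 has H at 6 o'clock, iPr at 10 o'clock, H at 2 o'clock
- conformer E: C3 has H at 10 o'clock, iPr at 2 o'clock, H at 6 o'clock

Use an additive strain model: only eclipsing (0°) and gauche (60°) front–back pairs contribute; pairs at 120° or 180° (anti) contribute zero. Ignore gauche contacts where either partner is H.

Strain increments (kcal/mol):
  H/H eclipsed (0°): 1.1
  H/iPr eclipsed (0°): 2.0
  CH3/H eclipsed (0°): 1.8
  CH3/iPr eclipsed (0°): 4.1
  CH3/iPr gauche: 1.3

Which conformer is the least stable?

C

A (staggered): CH3–iPr gauche; 1.3 = 1.3 kcal/mol.
B (eclipsed): H–iPr eclipsed, CH3–H eclipsed, H–H eclipsed; 2.0 + 1.8 + 1.1 = 4.9 kcal/mol.
C (eclipsed): H–H eclipsed, CH3–iPr eclipsed, H–H eclipsed; 1.1 + 4.1 + 1.1 = 6.3 kcal/mol.
D (staggered): no non-H gauche contacts → 0.0 kcal/mol.
E (staggered): CH3–iPr gauche; 1.3 = 1.3 kcal/mol.
C has the highest total (6.3 kcal/mol).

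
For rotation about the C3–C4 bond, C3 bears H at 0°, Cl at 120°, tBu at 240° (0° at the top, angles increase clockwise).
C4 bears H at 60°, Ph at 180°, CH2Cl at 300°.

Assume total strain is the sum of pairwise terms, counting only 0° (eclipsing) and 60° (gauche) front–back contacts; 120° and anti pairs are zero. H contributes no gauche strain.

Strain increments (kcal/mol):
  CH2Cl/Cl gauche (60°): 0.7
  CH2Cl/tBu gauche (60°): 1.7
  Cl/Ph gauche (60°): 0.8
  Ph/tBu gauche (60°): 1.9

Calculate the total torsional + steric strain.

4.4 kcal/mol

This conformer (staggered): Cl–Ph gauche, tBu–Ph gauche, tBu–CH2Cl gauche; 0.8 + 1.9 + 1.7 = 4.4 kcal/mol.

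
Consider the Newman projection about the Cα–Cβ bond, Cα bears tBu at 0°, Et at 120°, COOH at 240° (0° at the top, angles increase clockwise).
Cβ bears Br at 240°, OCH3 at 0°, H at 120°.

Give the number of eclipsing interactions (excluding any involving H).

Non-H eclipsing pairs: tBu(0°)/OCH3(0°); COOH(240°)/Br(240°) — 2 interactions.

2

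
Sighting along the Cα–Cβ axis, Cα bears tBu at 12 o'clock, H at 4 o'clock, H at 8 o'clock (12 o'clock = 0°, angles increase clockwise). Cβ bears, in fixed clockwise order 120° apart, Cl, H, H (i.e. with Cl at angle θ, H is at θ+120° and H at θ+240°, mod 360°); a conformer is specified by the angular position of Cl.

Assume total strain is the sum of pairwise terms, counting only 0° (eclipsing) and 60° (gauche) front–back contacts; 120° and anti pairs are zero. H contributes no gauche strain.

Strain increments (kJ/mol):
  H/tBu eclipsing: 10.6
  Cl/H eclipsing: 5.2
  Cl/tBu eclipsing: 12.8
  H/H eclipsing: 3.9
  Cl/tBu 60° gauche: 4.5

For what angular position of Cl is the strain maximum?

0°

Cl at 0° (eclipsed): tBu–Cl eclipsed, H–H eclipsed, H–H eclipsed; 12.8 + 3.9 + 3.9 = 20.6 kJ/mol.
Cl at 60° (staggered): tBu–Cl gauche; 4.5 = 4.5 kJ/mol.
Cl at 120° (eclipsed): tBu–H eclipsed, H–Cl eclipsed, H–H eclipsed; 10.6 + 5.2 + 3.9 = 19.7 kJ/mol.
Cl at 180° (staggered): no non-H gauche contacts → 0.0 kJ/mol.
Cl at 240° (eclipsed): tBu–H eclipsed, H–H eclipsed, H–Cl eclipsed; 10.6 + 3.9 + 5.2 = 19.7 kJ/mol.
Cl at 300° (staggered): tBu–Cl gauche; 4.5 = 4.5 kJ/mol.
The maximum (20.6 kJ/mol) occurs with Cl at 0°.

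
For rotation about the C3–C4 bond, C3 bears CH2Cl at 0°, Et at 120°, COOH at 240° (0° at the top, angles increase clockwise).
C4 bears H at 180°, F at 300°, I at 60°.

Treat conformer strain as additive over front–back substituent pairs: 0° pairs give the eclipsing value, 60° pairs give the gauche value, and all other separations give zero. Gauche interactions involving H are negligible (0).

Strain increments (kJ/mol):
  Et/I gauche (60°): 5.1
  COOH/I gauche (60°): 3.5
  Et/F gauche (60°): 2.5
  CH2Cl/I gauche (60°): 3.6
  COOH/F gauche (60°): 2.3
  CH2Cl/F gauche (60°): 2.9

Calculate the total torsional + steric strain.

This conformer (staggered): CH2Cl(0°)/F(300°) gauche 2.9; CH2Cl(0°)/I(60°) gauche 3.6; Et(120°)/I(60°) gauche 5.1; COOH(240°)/F(300°) gauche 2.3 → 13.9 kJ/mol.

13.9 kJ/mol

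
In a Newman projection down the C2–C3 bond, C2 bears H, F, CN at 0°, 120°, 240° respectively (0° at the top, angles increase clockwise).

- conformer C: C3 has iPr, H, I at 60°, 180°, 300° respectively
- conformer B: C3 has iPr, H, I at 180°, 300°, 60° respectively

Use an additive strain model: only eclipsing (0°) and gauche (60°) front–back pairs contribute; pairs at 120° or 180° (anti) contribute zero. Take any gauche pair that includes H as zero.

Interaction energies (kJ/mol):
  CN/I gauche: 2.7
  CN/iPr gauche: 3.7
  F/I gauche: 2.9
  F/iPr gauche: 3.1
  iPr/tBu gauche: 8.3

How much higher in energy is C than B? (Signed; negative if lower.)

-3.9 kJ/mol

C (staggered): F(120°)/iPr(60°) gauche 3.1; CN(240°)/I(300°) gauche 2.7 → 5.8 kJ/mol.
B (staggered): F(120°)/iPr(180°) gauche 3.1; F(120°)/I(60°) gauche 2.9; CN(240°)/iPr(180°) gauche 3.7 → 9.7 kJ/mol.
E(C) − E(B) = 5.8 − 9.7 = -3.9 kJ/mol.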